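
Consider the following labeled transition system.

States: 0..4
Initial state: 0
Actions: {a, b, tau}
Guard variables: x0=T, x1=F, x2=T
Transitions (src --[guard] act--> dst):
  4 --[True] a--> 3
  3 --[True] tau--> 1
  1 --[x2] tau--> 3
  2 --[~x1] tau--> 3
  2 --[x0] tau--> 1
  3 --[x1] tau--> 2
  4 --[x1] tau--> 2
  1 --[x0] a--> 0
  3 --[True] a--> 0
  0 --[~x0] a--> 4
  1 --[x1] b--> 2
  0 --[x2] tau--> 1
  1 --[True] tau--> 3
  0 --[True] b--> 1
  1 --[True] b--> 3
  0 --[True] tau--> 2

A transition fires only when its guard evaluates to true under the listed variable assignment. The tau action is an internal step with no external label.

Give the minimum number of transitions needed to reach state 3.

Answer: 2

Trace:
Layered search for 3:
  Layer 0: {0}
  Layer 1: {1,2}
  Layer 2: {3}
3 enters at depth 2; path b·b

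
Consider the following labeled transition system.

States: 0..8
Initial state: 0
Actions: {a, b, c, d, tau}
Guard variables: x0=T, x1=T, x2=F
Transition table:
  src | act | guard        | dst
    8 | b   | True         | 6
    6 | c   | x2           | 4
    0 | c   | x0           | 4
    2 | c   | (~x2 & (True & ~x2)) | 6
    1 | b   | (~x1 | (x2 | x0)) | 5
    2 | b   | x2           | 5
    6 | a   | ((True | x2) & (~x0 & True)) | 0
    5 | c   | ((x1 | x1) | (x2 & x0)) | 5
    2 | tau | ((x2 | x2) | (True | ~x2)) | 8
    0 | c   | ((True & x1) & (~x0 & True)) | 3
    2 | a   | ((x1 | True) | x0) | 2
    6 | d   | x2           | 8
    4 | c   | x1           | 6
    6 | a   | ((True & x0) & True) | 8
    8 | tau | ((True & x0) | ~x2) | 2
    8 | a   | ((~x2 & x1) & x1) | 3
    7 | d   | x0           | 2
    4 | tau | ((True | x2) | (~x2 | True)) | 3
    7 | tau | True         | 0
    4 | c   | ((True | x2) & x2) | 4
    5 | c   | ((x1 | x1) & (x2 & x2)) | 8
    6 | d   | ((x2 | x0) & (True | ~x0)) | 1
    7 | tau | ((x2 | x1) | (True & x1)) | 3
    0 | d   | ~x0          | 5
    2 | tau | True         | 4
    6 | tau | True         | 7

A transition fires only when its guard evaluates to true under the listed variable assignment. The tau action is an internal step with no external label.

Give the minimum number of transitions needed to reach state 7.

Layered search for 7:
  L0 = {0}
  L1 = {4}
  L2 = {3,6}
  L3 = {1,7,8}
7 enters at depth 3; path c·c·tau

Answer: 3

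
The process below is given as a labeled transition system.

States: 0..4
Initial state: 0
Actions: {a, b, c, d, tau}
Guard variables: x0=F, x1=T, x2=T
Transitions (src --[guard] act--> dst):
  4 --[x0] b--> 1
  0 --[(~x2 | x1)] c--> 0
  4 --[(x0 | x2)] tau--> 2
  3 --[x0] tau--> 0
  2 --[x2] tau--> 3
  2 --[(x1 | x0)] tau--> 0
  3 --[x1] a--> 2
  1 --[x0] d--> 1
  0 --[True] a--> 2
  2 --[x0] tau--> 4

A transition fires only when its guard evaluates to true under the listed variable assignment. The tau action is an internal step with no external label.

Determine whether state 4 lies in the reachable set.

Answer: UNREACHABLE

Analysis:
After dropping false guards: 6 live edges.
depth 0: {0}
depth 1: {2}  cumulative {0,2}
depth 2: {3}  cumulative {0,2,3}
R = {0,2,3}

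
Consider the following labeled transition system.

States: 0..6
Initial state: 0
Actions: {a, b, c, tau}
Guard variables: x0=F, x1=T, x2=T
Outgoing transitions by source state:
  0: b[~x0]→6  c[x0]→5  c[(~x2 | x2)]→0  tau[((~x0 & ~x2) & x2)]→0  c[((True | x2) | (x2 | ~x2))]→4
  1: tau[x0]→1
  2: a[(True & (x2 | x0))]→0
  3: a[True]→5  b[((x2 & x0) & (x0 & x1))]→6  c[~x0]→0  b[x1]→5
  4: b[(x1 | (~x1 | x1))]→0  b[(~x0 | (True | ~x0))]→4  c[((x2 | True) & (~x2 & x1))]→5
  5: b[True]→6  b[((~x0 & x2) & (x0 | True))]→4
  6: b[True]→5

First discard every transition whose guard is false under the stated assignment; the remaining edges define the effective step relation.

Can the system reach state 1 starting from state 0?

Answer: UNREACHABLE

Analysis:
Guard filter leaves 12 enabled edge(s).
Layer 0: {0}
Layer 1: {4,6}  cumulative {0,4,6}
Layer 2: {5}  cumulative {0,4,5,6}
Reachable = {0,4,5,6}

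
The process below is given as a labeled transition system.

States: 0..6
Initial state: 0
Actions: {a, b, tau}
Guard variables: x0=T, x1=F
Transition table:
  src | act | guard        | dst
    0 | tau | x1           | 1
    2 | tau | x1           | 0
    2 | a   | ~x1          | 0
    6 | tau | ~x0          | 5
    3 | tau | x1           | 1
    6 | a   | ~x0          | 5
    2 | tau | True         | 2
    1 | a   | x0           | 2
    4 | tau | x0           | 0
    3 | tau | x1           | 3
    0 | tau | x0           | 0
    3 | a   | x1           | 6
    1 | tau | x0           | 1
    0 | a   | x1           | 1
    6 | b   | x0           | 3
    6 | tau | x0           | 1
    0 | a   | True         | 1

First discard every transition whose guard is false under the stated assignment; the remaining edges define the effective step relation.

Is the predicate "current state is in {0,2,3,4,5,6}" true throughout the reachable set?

Answer: INVARIANT VIOLATED at state 1

Working:
Inv-set: {0,2,3,4,5,6}
R = {0,1,2}
  0: ✓
  1: ✗ unsafe
  2: ✓
reach 1 via a — violates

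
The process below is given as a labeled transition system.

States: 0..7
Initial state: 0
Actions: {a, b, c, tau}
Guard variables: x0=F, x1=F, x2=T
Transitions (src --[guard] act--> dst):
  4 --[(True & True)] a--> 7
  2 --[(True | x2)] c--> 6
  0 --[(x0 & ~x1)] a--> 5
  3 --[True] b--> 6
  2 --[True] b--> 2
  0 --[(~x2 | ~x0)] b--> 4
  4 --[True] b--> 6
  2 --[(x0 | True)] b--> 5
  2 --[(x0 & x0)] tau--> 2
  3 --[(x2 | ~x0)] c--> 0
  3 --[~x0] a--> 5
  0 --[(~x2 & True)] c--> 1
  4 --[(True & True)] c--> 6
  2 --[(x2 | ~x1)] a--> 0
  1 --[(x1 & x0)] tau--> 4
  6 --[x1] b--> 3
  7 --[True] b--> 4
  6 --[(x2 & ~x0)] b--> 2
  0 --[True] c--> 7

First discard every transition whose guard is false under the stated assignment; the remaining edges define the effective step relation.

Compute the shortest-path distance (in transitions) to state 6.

Answer: 2

Working:
Breadth-first toward 6:
  L0 = {0}
  L1 = {4,7}
  L2 = {6}
depth(6)=2, e.g. b·b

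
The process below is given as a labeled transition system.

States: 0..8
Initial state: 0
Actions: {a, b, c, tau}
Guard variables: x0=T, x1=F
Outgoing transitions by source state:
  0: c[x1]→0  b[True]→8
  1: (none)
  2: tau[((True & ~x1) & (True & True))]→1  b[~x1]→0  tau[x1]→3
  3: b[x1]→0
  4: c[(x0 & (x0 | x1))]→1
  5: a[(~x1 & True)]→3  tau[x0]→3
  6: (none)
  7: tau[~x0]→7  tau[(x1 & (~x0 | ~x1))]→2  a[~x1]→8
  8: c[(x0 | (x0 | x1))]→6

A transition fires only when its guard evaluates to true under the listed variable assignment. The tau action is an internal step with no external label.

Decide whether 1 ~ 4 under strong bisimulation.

Refine partition for ~:
  π0 = {{0,1,2,3,4,5,6,7,8}}
  π1 = {{0},{1,3,6},{2},{4,8},{5},{7}}
stable after 2 split(s): 6 block(s)
1∈{1,3,6}, 4∈{4,8}

Answer: NOT BISIMILAR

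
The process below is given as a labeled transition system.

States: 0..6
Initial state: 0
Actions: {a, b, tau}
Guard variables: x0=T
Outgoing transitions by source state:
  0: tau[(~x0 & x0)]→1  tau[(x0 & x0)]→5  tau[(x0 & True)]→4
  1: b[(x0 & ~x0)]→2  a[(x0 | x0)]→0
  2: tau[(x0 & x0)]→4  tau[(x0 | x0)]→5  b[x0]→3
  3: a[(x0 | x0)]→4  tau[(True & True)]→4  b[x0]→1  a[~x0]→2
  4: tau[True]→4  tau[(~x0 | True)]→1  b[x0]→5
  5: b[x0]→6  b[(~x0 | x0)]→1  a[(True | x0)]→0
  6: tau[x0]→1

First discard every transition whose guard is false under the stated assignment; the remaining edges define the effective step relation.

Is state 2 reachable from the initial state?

16 transition(s) survive guard evaluation.
L0 = {0}
L1 = {4,5}  cumulative {0,4,5}
L2 = {1,6}  cumulative {0,1,4,5,6}
Reach set: {0,1,4,5,6}

Answer: UNREACHABLE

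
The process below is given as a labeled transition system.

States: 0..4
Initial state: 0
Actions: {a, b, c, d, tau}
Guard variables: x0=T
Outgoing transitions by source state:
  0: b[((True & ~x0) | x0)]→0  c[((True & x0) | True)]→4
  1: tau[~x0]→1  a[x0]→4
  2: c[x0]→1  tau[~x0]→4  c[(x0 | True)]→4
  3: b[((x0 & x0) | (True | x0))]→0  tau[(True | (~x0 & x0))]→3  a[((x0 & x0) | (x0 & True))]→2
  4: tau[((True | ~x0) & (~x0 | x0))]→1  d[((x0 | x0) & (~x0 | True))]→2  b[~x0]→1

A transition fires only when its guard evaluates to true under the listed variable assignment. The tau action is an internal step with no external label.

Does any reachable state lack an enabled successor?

Answer: DEADLOCK-FREE

Trace:
R = {0,1,2,4}
  0: b→0  c→4  [2 exit(s)]
  1: a→4  [1 exit(s)]
  2: c→1  c→4  [2 exit(s)]
  4: d→2  tau→1  [2 exit(s)]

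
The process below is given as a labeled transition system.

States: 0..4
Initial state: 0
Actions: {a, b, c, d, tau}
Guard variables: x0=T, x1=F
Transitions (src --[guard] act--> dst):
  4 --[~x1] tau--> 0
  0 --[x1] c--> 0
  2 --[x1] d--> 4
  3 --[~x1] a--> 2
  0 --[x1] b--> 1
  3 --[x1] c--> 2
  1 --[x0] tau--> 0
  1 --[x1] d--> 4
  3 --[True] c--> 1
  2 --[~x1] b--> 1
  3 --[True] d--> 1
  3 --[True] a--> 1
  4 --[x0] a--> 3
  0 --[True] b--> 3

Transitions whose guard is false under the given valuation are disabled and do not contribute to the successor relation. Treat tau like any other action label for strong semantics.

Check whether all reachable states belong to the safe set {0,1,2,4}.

Inv-set: {0,1,2,4}
Reachable = {0,1,2,3}
  0: ✓
  1: ✓
  2: ✓
  3: outside
witness against invariant: b → 3

Answer: INVARIANT VIOLATED at state 3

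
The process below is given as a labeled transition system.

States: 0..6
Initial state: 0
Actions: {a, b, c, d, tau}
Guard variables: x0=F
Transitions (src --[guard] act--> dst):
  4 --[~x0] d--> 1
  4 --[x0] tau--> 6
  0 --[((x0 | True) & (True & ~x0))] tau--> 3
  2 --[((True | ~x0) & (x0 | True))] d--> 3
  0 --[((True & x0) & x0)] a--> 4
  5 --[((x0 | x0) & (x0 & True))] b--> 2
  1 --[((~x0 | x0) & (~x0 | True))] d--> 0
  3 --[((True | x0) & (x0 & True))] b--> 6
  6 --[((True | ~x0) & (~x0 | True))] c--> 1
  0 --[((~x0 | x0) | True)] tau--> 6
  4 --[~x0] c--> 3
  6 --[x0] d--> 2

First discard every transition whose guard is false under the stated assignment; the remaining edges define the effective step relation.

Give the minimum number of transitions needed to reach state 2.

Layered search for 2:
  depth 0: {0}
  depth 1: {3,6}
  depth 2: {1}
2 never appears.

Answer: UNREACHABLE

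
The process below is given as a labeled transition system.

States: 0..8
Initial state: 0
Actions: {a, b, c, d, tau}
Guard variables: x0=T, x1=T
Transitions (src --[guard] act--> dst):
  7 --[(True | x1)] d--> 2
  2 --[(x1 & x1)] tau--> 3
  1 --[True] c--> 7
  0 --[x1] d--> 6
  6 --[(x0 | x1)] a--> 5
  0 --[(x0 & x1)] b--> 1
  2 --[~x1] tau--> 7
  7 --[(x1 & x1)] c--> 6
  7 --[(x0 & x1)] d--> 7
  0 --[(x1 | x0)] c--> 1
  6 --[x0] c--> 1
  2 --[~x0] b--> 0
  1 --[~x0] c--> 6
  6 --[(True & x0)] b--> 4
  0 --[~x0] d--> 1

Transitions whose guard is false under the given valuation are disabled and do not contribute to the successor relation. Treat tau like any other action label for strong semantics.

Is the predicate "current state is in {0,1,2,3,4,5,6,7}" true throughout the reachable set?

Allowed set {0,1,2,3,4,5,6,7}
R = {0,1,2,3,4,5,6,7}
  0: ✓
  1: ✓
  2: ✓
  3: ✓
  4: ✓
  5: ✓
  6: ✓
  7: ✓

Answer: INVARIANT HOLDS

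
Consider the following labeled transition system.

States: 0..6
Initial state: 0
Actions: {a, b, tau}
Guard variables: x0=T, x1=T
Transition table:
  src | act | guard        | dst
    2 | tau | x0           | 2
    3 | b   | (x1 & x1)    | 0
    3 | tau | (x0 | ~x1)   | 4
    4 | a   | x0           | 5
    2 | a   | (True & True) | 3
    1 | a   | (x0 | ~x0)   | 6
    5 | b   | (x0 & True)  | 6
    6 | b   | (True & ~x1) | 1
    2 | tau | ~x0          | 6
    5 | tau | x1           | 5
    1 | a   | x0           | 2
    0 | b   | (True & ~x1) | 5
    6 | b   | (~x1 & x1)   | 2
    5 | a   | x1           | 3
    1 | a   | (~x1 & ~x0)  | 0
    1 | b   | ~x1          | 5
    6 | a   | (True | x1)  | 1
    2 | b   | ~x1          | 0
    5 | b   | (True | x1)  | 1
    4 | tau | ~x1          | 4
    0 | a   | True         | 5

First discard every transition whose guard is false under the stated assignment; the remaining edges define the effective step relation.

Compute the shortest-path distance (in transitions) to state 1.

BFS to 1:
  depth 0: {0}
  depth 1: {5}
  depth 2: {1,3,6}
first hit 1 at d=2 via a·b

Answer: 2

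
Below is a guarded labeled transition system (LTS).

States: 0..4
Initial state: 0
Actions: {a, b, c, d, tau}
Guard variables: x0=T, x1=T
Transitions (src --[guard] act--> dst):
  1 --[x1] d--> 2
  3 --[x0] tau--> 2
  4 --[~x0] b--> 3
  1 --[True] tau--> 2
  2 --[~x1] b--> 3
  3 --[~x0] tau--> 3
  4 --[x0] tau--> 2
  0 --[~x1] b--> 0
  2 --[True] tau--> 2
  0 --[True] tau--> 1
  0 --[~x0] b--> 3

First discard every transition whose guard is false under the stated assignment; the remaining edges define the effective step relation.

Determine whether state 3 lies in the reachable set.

After dropping false guards: 6 live edges.
L0 = {0}
L1 = {1}  total {0,1}
L2 = {2}  total {0,1,2}
Reachable = {0,1,2}

Answer: UNREACHABLE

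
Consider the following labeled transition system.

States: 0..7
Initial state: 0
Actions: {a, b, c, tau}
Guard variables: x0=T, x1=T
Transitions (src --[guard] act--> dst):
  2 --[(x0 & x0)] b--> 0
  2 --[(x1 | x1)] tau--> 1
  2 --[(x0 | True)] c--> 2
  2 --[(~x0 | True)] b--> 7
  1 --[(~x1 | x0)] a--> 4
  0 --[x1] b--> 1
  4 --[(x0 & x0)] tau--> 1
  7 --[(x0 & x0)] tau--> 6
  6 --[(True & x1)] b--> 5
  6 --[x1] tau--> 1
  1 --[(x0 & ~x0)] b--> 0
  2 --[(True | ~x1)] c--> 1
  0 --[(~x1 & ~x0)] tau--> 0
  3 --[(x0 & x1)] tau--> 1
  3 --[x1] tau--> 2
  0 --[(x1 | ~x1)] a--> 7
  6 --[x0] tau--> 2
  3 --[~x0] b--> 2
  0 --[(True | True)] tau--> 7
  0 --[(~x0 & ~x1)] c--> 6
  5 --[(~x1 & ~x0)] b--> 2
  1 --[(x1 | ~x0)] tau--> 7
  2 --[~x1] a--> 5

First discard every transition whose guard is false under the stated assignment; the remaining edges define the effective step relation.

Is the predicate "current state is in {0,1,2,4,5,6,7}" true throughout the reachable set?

Answer: INVARIANT HOLDS

Trace:
Safe = {0,1,2,4,5,6,7}
Reach set: {0,1,2,4,5,6,7}
  0: ✓
  1: ✓
  2: ✓
  4: ✓
  5: ✓
  6: ✓
  7: ✓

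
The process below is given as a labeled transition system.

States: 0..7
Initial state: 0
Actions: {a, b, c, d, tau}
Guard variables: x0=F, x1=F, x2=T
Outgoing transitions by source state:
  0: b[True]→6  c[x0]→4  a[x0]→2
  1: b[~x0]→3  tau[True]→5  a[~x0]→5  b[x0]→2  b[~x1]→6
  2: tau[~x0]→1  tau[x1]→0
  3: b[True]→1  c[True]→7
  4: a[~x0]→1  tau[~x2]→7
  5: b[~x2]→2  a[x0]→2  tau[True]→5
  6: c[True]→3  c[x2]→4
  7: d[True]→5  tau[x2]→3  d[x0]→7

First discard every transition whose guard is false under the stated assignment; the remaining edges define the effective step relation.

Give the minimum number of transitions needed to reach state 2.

Answer: UNREACHABLE

Analysis:
Layered search for 2:
  Layer 0: {0}
  Layer 1: {6}
  Layer 2: {3,4}
  Layer 3: {1,7}
  Layer 4: {5}
2 never appears.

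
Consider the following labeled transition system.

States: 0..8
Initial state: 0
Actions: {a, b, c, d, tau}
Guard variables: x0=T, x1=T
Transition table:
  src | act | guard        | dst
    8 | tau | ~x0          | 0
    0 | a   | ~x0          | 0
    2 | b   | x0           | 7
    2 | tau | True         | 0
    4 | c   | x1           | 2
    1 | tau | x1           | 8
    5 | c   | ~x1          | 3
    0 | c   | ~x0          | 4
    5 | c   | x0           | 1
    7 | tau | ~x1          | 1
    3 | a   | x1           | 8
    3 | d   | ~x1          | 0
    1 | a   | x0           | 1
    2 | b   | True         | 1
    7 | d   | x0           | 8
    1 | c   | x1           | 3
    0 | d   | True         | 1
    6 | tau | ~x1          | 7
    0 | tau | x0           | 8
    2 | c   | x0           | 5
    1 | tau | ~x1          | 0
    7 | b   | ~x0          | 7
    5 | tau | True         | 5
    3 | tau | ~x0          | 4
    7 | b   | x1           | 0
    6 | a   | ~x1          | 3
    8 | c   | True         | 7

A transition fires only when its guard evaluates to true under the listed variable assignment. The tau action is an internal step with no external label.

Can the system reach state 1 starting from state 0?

Guard filter leaves 16 enabled edge(s).
depth 0: {0}
depth 1: {1,8}  cumulative {0,1,8}
depth 2: {3,7}  cumulative {0,1,3,7,8}
Reach set: {0,1,3,7,8}
Path to 1: d

Answer: REACHABLE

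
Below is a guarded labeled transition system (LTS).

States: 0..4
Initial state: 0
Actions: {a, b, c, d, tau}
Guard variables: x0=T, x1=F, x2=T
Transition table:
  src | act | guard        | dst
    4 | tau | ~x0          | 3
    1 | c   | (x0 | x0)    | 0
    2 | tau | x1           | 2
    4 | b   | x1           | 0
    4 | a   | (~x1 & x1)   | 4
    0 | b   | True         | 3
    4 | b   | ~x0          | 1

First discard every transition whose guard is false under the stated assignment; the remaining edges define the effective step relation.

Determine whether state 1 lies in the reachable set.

Guard filter leaves 2 enabled edge(s).
Layer 0: {0}
Layer 1: {3}  cumulative {0,3}
Reachable = {0,3}

Answer: UNREACHABLE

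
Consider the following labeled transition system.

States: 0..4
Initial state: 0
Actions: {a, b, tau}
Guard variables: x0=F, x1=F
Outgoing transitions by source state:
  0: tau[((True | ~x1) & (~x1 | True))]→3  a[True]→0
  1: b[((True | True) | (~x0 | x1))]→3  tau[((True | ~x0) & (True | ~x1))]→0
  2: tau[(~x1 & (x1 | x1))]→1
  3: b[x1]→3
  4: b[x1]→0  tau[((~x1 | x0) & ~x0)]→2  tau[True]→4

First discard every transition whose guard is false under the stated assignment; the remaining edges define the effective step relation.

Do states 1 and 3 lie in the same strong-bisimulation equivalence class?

Answer: NOT BISIMILAR

Working:
Bisimulation quotient by refinement:
  π0 = {{0,1,2,3,4}}
  π1 = {{0},{1},{2,3},{4}}
Fixed point at round 2; 4 class(es).
class of 1: {1}; class of 3: {2,3}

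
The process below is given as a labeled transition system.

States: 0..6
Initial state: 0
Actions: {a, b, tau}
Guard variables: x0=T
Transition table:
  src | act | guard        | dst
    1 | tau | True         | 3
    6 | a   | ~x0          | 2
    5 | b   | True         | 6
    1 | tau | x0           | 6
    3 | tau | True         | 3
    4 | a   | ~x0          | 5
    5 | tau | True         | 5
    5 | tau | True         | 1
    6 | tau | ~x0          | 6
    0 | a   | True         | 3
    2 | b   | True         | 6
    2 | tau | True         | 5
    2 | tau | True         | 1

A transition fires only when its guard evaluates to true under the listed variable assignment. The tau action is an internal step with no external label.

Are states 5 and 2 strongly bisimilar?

Compute ~ classes (split until stable):
  P[0] = {{0,1,2,3,4,5,6}}
  P[1] = {{0},{1,3},{2,5},{4,6}}
  P[2] = {{0},{1},{2,5},{3},{4,6}}
5 equivalence class(es) (converged in 3)
5∈{2,5}, 2∈{2,5}

Answer: BISIMILAR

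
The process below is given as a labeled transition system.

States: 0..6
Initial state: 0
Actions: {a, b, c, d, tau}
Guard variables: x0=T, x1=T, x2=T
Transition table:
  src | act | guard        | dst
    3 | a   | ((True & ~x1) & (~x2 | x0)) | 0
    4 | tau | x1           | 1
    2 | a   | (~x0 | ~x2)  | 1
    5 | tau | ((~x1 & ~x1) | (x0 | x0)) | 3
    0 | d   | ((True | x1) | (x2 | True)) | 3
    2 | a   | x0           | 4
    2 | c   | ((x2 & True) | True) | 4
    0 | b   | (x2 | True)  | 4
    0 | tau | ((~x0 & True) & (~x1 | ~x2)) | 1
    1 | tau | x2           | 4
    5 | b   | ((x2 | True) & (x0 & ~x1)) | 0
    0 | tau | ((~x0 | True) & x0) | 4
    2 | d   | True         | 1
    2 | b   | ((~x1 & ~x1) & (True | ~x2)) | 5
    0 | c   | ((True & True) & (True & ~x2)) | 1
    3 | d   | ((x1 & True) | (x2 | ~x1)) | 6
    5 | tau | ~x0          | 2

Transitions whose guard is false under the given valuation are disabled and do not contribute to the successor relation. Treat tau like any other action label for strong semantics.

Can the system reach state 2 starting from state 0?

Answer: UNREACHABLE

Analysis:
After dropping false guards: 10 live edges.
Layer 0: {0}
Layer 1: {3,4}  total {0,3,4}
Layer 2: {1,6}  total {0,1,3,4,6}
R = {0,1,3,4,6}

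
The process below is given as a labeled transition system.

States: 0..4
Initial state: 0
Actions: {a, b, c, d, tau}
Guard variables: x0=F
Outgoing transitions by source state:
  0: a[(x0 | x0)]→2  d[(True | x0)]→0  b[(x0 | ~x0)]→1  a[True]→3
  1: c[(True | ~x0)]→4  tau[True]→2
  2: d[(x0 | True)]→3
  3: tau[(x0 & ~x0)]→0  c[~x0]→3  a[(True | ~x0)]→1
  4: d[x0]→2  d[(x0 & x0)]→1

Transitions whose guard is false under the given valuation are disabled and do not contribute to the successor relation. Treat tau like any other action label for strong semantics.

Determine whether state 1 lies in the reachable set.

Answer: REACHABLE

Trace:
After dropping false guards: 8 live edges.
Layer 0: {0}
Layer 1: {1,3}  total {0,1,3}
Layer 2: {2,4}  total {0,1,2,3,4}
R = {0,1,2,3,4}
trace reaching 1: b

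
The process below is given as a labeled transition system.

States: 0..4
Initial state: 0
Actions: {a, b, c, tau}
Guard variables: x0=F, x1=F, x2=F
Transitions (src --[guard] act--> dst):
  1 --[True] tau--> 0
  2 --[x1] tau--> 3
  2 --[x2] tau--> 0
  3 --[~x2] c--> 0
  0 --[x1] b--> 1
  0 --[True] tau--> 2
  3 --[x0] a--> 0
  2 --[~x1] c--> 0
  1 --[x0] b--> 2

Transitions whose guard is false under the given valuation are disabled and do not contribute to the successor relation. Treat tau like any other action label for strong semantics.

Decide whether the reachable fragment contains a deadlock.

Answer: DEADLOCK-FREE

Analysis:
Reach set: {0,2}
  0: tau→2  [deg 1]
  2: c→0  [deg 1]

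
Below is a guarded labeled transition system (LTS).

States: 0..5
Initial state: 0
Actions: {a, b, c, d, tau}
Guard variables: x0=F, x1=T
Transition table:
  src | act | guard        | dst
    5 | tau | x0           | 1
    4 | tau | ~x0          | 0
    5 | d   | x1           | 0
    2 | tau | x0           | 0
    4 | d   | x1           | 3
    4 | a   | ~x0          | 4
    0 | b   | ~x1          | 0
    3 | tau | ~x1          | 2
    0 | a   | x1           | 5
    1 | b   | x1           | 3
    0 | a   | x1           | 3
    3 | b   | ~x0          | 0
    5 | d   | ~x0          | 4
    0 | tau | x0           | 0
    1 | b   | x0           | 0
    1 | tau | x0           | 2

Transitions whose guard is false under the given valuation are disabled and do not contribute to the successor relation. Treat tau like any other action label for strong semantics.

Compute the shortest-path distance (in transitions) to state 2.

Answer: UNREACHABLE

Analysis:
BFS to 2:
  depth 0: {0}
  depth 1: {3,5}
  depth 2: {4}
2 never appears.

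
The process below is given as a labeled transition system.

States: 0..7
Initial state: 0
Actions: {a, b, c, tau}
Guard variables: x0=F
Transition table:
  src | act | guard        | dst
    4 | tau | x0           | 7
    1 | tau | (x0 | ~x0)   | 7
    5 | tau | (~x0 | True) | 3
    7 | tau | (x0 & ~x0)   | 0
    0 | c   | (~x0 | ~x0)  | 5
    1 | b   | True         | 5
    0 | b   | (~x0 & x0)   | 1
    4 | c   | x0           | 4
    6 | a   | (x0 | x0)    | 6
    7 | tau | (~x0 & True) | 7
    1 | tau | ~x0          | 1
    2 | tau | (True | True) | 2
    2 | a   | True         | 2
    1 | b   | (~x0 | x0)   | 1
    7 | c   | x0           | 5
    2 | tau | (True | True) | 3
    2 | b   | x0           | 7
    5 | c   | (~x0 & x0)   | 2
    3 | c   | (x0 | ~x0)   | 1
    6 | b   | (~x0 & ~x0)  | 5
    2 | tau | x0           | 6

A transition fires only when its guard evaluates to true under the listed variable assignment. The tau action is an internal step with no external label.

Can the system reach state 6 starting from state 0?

12 transition(s) survive guard evaluation.
depth 0: {0}
depth 1: {5}  total {0,5}
depth 2: {3}  total {0,3,5}
depth 3: {1}  total {0,1,3,5}
depth 4: {7}  total {0,1,3,5,7}
R = {0,1,3,5,7}

Answer: UNREACHABLE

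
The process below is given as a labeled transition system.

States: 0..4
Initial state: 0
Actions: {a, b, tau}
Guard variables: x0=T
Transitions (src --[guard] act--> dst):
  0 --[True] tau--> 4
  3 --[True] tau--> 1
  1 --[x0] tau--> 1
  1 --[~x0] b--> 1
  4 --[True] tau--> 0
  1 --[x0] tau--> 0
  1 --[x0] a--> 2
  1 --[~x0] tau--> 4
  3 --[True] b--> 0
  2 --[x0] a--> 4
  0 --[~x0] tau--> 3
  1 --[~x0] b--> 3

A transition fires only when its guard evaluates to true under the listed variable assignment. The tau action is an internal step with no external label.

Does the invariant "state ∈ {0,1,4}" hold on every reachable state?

Answer: INVARIANT HOLDS

Working:
Allowed set {0,1,4}
Reach set: {0,4}
  0: safe
  4: safe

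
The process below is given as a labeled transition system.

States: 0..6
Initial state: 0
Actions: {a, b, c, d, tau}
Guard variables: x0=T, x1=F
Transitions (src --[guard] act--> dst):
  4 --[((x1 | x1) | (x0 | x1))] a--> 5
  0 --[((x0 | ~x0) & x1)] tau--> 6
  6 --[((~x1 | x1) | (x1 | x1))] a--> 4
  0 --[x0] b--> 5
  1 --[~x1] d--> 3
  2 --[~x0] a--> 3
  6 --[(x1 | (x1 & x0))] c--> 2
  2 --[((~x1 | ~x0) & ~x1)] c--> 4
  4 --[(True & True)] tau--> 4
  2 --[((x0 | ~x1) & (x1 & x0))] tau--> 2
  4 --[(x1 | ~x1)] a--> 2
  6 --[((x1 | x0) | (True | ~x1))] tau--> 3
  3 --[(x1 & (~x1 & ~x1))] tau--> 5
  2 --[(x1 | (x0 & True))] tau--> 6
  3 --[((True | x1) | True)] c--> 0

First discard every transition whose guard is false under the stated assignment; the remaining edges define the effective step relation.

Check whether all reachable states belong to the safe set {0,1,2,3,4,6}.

Answer: INVARIANT VIOLATED at state 5

Analysis:
Inv-set: {0,1,2,3,4,6}
Reachable = {0,5}
  0: ✓
  5: ✗ unsafe
witness against invariant: b → 5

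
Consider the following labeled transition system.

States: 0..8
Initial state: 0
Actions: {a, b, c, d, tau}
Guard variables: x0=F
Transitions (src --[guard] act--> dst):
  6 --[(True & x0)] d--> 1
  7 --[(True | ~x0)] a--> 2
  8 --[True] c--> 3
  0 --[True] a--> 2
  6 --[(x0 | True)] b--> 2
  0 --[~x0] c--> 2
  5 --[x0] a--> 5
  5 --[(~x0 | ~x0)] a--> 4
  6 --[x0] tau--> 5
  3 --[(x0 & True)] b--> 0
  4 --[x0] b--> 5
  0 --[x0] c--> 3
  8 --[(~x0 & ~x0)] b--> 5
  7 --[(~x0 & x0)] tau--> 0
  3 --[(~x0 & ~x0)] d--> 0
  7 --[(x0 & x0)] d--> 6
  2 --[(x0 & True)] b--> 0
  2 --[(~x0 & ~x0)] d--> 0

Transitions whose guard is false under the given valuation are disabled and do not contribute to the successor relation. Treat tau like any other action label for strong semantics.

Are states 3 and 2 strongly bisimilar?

Answer: BISIMILAR

Working:
Refine partition for ~:
  round 0: {{0,1,2,3,4,5,6,7,8}}
  round 1: {{0},{1,4},{2,3},{5,7},{6},{8}}
  round 2: {{0},{1,4},{2,3},{5},{6},{7},{8}}
stable after 3 split(s): 7 block(s)
3∈{2,3}, 2∈{2,3}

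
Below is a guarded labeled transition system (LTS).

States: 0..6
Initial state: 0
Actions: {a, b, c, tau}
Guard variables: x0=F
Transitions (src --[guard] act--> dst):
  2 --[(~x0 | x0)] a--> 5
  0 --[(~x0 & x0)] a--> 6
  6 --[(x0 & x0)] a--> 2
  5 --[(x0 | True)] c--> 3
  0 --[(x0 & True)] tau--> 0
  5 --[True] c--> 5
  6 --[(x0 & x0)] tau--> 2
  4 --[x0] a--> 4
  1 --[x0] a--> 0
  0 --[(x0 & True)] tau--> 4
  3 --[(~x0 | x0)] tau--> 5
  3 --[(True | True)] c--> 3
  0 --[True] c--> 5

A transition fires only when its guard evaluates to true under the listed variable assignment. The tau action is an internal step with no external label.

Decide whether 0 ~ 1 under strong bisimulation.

Answer: NOT BISIMILAR

Trace:
Bisimulation quotient by refinement:
  π0 = {{0,1,2,3,4,5,6}}
  π1 = {{0,5},{1,4,6},{2},{3}}
  π2 = {{0},{1,4,6},{2},{3},{5}}
Fixed point at round 3; 5 class(es).
[0]={0}  [1]={1,4,6}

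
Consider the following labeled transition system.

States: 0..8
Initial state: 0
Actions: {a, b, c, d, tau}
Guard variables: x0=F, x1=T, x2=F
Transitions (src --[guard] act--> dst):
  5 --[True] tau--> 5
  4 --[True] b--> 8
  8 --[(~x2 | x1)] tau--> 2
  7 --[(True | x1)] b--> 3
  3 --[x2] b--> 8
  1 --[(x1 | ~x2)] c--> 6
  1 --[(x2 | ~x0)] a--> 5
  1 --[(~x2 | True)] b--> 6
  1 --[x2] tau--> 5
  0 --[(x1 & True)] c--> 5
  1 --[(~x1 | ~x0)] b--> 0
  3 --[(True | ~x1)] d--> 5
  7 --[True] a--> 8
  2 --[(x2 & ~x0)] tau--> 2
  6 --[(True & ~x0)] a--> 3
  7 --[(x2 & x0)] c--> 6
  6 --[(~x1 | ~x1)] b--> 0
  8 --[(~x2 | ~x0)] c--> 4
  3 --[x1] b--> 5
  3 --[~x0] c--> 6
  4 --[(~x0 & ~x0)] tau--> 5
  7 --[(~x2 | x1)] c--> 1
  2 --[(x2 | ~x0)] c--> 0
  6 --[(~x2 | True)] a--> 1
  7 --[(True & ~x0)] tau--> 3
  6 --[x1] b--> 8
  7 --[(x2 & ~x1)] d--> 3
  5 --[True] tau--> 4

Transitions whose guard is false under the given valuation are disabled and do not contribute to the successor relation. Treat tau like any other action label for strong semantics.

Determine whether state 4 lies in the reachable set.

Answer: REACHABLE

Analysis:
After dropping false guards: 22 live edges.
Layer 0: {0}
Layer 1: {5}  total {0,5}
Layer 2: {4}  total {0,4,5}
Layer 3: {8}  total {0,4,5,8}
Layer 4: {2}  total {0,2,4,5,8}
Reach set: {0,2,4,5,8}
witness 4: c·tau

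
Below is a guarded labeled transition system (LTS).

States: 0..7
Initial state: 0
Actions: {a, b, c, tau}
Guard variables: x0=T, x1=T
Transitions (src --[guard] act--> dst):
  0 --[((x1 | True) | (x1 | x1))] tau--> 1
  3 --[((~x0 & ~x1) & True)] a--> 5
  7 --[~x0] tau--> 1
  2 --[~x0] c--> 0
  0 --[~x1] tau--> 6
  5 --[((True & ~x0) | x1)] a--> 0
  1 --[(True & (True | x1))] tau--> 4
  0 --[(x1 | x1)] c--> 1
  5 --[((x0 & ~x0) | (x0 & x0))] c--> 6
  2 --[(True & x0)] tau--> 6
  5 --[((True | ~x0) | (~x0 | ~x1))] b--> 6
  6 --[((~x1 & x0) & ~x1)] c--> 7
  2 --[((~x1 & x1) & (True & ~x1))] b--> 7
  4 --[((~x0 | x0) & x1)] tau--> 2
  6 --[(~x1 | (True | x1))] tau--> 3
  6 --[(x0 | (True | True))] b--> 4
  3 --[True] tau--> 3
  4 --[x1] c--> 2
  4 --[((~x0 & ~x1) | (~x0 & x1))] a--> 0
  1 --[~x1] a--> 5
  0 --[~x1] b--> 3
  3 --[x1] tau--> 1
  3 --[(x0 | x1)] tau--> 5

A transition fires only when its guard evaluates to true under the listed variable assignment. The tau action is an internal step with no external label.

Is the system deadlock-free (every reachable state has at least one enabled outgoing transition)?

Reach set: {0,1,2,3,4,5,6}
  0: c→1  tau→1  [deg 2]
  1: tau→4  [deg 1]
  2: tau→6  [deg 1]
  3: tau→1  tau→3  tau→5  [deg 3]
  4: c→2  tau→2  [deg 2]
  5: a→0  b→6  c→6  [deg 3]
  6: b→4  tau→3  [deg 2]

Answer: DEADLOCK-FREE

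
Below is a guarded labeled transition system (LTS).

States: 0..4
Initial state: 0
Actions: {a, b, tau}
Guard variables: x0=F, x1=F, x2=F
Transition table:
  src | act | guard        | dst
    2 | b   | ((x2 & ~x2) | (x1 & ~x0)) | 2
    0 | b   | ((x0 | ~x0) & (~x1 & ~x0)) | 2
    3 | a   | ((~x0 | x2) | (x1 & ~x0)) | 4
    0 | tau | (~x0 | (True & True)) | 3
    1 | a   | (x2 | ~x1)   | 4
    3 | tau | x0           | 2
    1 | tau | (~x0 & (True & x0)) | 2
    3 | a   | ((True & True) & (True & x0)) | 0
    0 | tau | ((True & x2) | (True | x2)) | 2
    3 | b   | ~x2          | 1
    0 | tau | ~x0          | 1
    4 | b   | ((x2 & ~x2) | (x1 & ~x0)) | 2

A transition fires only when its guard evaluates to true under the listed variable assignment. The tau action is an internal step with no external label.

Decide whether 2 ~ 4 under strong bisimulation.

Answer: BISIMILAR

Working:
Compute ~ classes (split until stable):
  round 0: {{0,1,2,3,4}}
  round 1: {{0},{1},{2,4},{3}}
4 equivalence class(es) (converged in 2)
class of 2: {2,4}; class of 4: {2,4}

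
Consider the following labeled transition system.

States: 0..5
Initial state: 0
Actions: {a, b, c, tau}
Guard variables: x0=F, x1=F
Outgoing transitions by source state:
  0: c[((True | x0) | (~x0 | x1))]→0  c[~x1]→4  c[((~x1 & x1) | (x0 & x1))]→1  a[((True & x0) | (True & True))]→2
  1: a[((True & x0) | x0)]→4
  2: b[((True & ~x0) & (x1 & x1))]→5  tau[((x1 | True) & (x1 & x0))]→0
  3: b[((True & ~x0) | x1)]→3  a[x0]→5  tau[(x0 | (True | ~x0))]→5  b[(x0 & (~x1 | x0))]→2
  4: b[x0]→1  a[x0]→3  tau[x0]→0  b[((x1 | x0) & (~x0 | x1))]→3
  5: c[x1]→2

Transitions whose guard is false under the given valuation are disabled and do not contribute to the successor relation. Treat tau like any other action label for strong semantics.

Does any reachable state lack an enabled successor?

Answer: DEADLOCK at state 2

Trace:
Reachable = {0,2,4}
  0: a→2  c→0  c→4  [3 out]
  2: ∅  [STUCK]
  4: ∅  [STUCK]
Path to 2: a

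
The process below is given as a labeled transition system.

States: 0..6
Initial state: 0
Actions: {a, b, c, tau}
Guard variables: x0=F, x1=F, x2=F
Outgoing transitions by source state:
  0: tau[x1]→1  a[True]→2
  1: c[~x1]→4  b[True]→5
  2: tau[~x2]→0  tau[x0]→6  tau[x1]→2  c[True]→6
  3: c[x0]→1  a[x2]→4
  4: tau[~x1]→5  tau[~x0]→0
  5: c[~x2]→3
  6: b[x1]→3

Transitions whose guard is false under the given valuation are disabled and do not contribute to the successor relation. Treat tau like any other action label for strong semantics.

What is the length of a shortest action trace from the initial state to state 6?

Layered search for 6:
  L0 = {0}
  L1 = {2}
  L2 = {6}
depth(6)=2, e.g. a·c

Answer: 2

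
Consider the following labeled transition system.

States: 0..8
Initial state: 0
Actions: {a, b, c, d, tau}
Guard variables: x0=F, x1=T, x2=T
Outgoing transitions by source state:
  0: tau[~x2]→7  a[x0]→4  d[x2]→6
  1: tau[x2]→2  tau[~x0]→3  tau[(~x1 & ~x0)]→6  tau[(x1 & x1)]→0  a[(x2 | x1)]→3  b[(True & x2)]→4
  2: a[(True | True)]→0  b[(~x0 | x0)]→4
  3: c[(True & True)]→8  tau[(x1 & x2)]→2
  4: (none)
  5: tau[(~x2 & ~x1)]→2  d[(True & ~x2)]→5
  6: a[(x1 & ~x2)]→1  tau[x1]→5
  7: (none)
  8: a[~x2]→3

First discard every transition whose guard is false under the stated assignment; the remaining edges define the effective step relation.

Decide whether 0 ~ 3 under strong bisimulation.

Bisimulation quotient by refinement:
  P[0] = {{0,1,2,3,4,5,6,7,8}}
  P[1] = {{0},{1},{2},{3},{4,5,7,8},{6}}
6 equivalence class(es) (converged in 2)
0∈{0}, 3∈{3}

Answer: NOT BISIMILAR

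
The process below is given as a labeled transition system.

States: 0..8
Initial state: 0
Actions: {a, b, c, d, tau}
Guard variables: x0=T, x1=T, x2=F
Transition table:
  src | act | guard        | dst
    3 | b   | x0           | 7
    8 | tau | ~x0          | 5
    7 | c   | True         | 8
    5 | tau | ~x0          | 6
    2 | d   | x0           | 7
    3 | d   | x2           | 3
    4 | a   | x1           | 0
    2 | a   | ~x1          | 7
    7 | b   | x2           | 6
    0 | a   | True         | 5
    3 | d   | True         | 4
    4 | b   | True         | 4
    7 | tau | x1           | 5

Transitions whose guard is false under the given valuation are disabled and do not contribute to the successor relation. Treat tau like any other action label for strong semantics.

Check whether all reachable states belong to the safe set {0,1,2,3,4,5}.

Safe = {0,1,2,3,4,5}
Reach set: {0,5}
  0: safe
  5: safe

Answer: INVARIANT HOLDS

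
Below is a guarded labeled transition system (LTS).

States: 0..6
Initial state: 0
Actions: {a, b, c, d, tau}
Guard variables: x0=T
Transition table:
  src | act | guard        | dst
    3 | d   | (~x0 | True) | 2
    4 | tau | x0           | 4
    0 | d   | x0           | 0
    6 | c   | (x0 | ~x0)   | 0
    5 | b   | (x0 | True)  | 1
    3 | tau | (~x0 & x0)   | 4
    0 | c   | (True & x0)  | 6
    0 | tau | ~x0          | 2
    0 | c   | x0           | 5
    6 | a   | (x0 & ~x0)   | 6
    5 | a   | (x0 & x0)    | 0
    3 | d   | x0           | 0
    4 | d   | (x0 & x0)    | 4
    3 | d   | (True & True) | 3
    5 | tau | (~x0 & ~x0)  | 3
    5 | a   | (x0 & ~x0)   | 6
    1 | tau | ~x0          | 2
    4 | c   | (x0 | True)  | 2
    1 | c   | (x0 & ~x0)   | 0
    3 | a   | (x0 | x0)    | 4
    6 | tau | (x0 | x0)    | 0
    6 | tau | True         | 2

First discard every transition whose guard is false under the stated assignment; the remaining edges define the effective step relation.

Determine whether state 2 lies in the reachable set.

Answer: REACHABLE

Analysis:
Guard filter leaves 15 enabled edge(s).
Layer 0: {0}
Layer 1: {5,6}  cumulative {0,5,6}
Layer 2: {1,2}  cumulative {0,1,2,5,6}
R = {0,1,2,5,6}
witness 2: c·tau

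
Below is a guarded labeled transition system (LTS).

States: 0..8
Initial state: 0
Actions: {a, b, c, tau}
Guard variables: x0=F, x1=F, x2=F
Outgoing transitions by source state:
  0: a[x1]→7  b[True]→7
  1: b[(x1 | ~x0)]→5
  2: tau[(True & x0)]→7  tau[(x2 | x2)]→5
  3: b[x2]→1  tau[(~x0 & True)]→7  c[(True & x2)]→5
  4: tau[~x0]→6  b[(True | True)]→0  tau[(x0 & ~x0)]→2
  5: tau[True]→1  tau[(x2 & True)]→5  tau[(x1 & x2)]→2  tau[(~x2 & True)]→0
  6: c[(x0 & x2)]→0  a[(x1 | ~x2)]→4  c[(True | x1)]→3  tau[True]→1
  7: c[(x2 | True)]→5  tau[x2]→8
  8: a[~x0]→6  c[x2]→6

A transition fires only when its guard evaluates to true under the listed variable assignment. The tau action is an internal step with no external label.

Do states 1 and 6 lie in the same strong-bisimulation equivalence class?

Answer: NOT BISIMILAR

Analysis:
Compute ~ classes (split until stable):
  P[0] = {{0,1,2,3,4,5,6,7,8}}
  P[1] = {{0,1},{2},{3,5},{4},{6},{7},{8}}
  P[2] = {{0},{1},{2},{3},{4},{5},{6},{7},{8}}
Fixed point at round 3; 9 class(es).
[1]={1}  [6]={6}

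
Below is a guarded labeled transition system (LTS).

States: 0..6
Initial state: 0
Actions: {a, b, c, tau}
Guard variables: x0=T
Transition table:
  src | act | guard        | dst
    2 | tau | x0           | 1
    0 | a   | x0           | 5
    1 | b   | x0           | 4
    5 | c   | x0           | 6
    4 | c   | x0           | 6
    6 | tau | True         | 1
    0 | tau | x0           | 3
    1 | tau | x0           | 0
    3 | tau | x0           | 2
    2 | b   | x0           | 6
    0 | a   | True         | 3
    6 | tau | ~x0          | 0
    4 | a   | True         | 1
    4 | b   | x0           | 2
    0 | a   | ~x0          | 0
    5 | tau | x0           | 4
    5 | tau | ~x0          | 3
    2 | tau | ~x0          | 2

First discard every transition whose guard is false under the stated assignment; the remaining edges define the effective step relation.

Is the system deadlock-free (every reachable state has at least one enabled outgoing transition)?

Answer: DEADLOCK-FREE

Analysis:
Reachable = {0,1,2,3,4,5,6}
  0: a→3  a→5  tau→3  [deg 3]
  1: b→4  tau→0  [deg 2]
  2: b→6  tau→1  [deg 2]
  3: tau→2  [deg 1]
  4: a→1  b→2  c→6  [deg 3]
  5: c→6  tau→4  [deg 2]
  6: tau→1  [deg 1]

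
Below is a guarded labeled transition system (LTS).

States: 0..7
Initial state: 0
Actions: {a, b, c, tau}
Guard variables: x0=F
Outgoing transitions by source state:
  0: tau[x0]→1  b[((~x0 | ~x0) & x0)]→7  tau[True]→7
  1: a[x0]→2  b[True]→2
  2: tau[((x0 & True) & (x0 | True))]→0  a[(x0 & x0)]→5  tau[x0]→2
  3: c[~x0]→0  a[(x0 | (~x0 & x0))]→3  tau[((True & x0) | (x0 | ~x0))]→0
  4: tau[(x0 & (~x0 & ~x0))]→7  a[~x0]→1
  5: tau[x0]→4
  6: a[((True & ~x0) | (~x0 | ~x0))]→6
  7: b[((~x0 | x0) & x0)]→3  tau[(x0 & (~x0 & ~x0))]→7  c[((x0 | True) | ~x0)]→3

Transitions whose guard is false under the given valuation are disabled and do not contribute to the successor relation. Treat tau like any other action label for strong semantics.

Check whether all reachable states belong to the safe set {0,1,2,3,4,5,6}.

Safe = {0,1,2,3,4,5,6}
Reach set: {0,3,7}
  0: safe
  3: safe
  7: VIOLATES
witness against invariant: tau → 7

Answer: INVARIANT VIOLATED at state 7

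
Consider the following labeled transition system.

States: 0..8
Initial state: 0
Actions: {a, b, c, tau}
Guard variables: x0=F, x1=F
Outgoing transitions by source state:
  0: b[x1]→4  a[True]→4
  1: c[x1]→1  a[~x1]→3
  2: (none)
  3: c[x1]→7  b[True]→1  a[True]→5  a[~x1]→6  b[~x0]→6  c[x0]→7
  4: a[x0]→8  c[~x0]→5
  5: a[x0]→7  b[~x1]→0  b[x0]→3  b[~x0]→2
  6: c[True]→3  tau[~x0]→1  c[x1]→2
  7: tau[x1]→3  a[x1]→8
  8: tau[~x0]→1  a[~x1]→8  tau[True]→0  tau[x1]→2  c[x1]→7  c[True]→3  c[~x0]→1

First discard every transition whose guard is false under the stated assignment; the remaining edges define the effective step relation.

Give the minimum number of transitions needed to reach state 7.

BFS to 7:
  depth 0: {0}
  depth 1: {4}
  depth 2: {5}
  depth 3: {2}
7 never appears.

Answer: UNREACHABLE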